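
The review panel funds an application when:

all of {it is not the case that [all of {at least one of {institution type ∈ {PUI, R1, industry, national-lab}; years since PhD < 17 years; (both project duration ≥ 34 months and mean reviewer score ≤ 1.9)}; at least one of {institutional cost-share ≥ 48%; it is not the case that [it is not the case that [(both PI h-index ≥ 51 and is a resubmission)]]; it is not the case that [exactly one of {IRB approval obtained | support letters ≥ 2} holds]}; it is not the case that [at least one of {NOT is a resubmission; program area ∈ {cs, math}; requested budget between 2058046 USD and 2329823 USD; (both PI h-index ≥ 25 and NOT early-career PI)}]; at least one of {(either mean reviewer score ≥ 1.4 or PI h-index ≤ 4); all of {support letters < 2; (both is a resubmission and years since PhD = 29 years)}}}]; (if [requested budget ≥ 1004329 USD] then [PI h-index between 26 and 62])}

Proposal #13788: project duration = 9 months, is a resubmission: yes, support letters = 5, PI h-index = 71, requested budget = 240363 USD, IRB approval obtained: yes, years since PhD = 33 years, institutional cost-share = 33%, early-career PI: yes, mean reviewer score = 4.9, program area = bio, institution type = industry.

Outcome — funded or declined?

Declined

Atomic conditions:
  institution type ∈ {PUI, R1, industry, national-lab}: industry is in the set → true
  years since PhD < 17 years: 33 < 17 is false
  project duration ≥ 34 months: 9 ≥ 34 is false
  mean reviewer score ≤ 1.9: 4.9 ≤ 1.9 is false
  institutional cost-share ≥ 48%: 33 ≥ 48 is false
  PI h-index ≥ 51: 71 ≥ 51 is true
  is a resubmission: yes → true
  IRB approval obtained: yes → true
  support letters ≥ 2: 5 ≥ 2 is true
  NOT is a resubmission: yes → false
  program area ∈ {cs, math}: bio is not in the set → false
  requested budget between 2058046 USD and 2329823 USD: 240363 in [2058046, 2329823] is false
  PI h-index ≥ 25: 71 ≥ 25 is true
  NOT early-career PI: yes → false
  mean reviewer score ≥ 1.4: 4.9 ≥ 1.4 is true
  PI h-index ≤ 4: 71 ≤ 4 is false
  support letters < 2: 5 < 2 is false
  years since PhD = 29 years: 33 == 29 is false
  requested budget ≥ 1004329 USD: 240363 ≥ 1004329 is false
  PI h-index between 26 and 62: 71 in [26, 62] is false
Combine:
[1.1.1.3] false AND false = false
[1.1.1] true OR false OR false = true
[1.1.2.2.1.1] true AND true = true
[1.1.2.2.1] NOT true = false
[1.1.2.2] NOT false = true
[1.1.2.3.1] exactly-one(true, true) = false
[1.1.2.3] NOT false = true
[1.1.2] false OR true OR true = true
[1.1.3.1.4] true AND false = false
[1.1.3.1] false OR false OR false OR false = false
[1.1.3] NOT false = true
[1.1.4.1] true OR false = true
[1.1.4.2.2] true AND false = false
[1.1.4.2] false AND false = false
[1.1.4] true OR false = true
[1.1] true AND true AND true AND true = true
[1] NOT true = false
[2] false → false (antecedent false ⇒ implication holds) = true
[root] false AND true = false
Overall: false → declined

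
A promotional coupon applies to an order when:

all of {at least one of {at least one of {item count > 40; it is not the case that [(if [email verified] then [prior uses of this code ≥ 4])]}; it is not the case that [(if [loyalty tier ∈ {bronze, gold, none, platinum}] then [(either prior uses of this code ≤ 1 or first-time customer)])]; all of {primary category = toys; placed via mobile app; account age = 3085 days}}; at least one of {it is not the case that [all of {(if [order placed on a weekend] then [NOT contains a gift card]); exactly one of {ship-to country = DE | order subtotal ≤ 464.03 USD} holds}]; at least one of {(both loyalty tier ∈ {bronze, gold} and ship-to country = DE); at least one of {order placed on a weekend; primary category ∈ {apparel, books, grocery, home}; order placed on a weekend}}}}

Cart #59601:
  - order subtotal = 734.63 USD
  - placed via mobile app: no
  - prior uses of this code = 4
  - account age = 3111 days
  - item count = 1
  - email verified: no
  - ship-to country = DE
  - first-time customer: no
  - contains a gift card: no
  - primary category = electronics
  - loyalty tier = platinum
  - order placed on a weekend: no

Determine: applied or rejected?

Atomic conditions:
  item count > 40: 1 > 40 is false
  email verified: no → false
  prior uses of this code ≥ 4: 4 ≥ 4 is true
  loyalty tier ∈ {bronze, gold, none, platinum}: platinum is in the set → true
  prior uses of this code ≤ 1: 4 ≤ 1 is false
  first-time customer: no → false
  primary category = toys: electronics == toys is false
  placed via mobile app: no → false
  account age = 3085 days: 3111 == 3085 is false
  order placed on a weekend: no → false
  NOT contains a gift card: no → true
  ship-to country = DE: DE == DE is true
  order subtotal ≤ 464.03 USD: 734.63 ≤ 464.03 is false
  loyalty tier ∈ {bronze, gold}: platinum is not in the set → false
  primary category ∈ {apparel, books, grocery, home}: electronics is not in the set → false
Combine:
[1.1.2.1] false → true (antecedent false ⇒ implication holds) = true
[1.1.2] NOT true = false
[1.1] false OR false = false
[1.2.1.2] false OR false = false
[1.2.1] true → false = false
[1.2] NOT false = true
[1.3] false AND false AND false = false
[1] false OR true OR false = true
[2.1.1.1] false → true (antecedent false ⇒ implication holds) = true
[2.1.1.2] exactly-one(true, false) = true
[2.1.1] true AND true = true
[2.1] NOT true = false
[2.2.1] false AND true = false
[2.2.2] false OR false OR false = false
[2.2] false OR false = false
[2] false OR false = false
[root] true AND false = false
Overall: false → rejected

Rejected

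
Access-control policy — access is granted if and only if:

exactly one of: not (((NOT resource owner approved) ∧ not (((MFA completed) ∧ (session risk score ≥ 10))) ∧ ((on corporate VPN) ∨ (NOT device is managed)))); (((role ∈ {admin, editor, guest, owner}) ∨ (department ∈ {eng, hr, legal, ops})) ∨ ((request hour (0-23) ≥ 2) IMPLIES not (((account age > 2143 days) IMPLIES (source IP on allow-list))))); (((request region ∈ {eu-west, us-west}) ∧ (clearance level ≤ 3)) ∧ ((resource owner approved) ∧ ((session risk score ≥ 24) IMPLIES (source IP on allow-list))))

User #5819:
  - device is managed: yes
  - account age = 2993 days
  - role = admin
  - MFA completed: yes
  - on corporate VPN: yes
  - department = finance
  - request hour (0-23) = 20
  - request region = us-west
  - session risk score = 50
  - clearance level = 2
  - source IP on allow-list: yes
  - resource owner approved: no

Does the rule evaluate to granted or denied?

Atomic conditions:
  NOT resource owner approved: no → true
  MFA completed: yes → true
  session risk score ≥ 10: 50 ≥ 10 is true
  on corporate VPN: yes → true
  NOT device is managed: yes → false
  role ∈ {admin, editor, guest, owner}: admin is in the set → true
  department ∈ {eng, hr, legal, ops}: finance is not in the set → false
  request hour (0-23) ≥ 2: 20 ≥ 2 is true
  account age > 2143 days: 2993 > 2143 is true
  source IP on allow-list: yes → true
  request region ∈ {eu-west, us-west}: us-west is in the set → true
  clearance level ≤ 3: 2 ≤ 3 is true
  resource owner approved: no → false
  session risk score ≥ 24: 50 ≥ 24 is true
Combine:
[1.1.2.1] true AND true = true
[1.1.2] NOT true = false
[1.1.3] true OR false = true
[1.1] true AND false AND true = false
[1] NOT false = true
[2.1] true OR false = true
[2.2.2.1] true → true = true
[2.2.2] NOT true = false
[2.2] true → false = false
[2] true OR false = true
[3.1] true AND true = true
[3.2.2] true → true = true
[3.2] false AND true = false
[3] true AND false = false
[root] exactly-one(true, true, false) = false
Overall: false → denied

Denied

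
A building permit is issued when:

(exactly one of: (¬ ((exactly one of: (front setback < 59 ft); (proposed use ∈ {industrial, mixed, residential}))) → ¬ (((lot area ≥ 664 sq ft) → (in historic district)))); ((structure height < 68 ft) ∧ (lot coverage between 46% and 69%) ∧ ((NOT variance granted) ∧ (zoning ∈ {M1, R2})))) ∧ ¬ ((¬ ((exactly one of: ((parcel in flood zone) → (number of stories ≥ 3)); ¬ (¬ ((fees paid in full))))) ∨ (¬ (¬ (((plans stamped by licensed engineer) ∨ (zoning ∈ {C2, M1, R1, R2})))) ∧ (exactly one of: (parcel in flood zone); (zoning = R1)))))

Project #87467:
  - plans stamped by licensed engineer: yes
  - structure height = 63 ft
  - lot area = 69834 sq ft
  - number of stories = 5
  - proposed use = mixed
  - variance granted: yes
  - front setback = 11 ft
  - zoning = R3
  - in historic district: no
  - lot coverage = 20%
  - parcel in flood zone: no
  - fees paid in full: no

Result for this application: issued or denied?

Atomic conditions:
  front setback < 59 ft: 11 < 59 is true
  proposed use ∈ {industrial, mixed, residential}: mixed is in the set → true
  lot area ≥ 664 sq ft: 69834 ≥ 664 is true
  in historic district: no → false
  structure height < 68 ft: 63 < 68 is true
  lot coverage between 46% and 69%: 20 in [46, 69] is false
  NOT variance granted: yes → false
  zoning ∈ {M1, R2}: R3 is not in the set → false
  parcel in flood zone: no → false
  number of stories ≥ 3: 5 ≥ 3 is true
  fees paid in full: no → false
  plans stamped by licensed engineer: yes → true
  zoning ∈ {C2, M1, R1, R2}: R3 is not in the set → false
  zoning = R1: R3 == R1 is false
Combine:
[1.1.1.1] exactly-one(true, true) = false
[1.1.1] NOT false = true
[1.1.2.1] true → false = false
[1.1.2] NOT false = true
[1.1] true → true = true
[1.2.3] false AND false = false
[1.2] true AND false AND false = false
[1] exactly-one(true, false) = true
[2.1.1.1.1] false → true (antecedent false ⇒ implication holds) = true
[2.1.1.1.2.1] NOT false = true
[2.1.1.1.2] NOT true = false
[2.1.1.1] exactly-one(true, false) = true
[2.1.1] NOT true = false
[2.1.2.1.1.1] true OR false = true
[2.1.2.1.1] NOT true = false
[2.1.2.1] NOT false = true
[2.1.2.2] exactly-one(false, false) = false
[2.1.2] true AND false = false
[2.1] false OR false = false
[2] NOT false = true
[root] true AND true = true
Overall: true → issued

Issued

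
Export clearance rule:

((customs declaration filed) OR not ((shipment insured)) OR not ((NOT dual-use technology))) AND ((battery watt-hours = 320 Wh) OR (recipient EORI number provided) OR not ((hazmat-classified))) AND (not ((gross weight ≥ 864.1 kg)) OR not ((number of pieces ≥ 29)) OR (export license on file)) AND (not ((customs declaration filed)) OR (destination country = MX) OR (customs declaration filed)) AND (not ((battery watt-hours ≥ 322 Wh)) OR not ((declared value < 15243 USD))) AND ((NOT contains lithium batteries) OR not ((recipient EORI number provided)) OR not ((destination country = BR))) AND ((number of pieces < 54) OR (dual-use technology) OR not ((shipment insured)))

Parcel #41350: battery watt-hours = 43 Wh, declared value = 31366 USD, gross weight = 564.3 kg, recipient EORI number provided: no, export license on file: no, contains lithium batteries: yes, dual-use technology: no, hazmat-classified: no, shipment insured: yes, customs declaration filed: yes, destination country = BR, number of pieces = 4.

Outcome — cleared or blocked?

Cleared

Atomic conditions:
  customs declaration filed: yes → true
  shipment insured: yes → true
  NOT dual-use technology: no → true
  battery watt-hours = 320 Wh: 43 == 320 is false
  recipient EORI number provided: no → false
  hazmat-classified: no → false
  gross weight ≥ 864.1 kg: 564.3 ≥ 864.1 is false
  number of pieces ≥ 29: 4 ≥ 29 is false
  export license on file: no → false
  destination country = MX: BR == MX is false
  battery watt-hours ≥ 322 Wh: 43 ≥ 322 is false
  declared value < 15243 USD: 31366 < 15243 is false
  NOT contains lithium batteries: yes → false
  destination country = BR: BR == BR is true
  number of pieces < 54: 4 < 54 is true
  dual-use technology: no → false
Combine:
[1.2] NOT true = false
[1.3] NOT true = false
[1] true OR false OR false = true
[2.3] NOT false = true
[2] false OR false OR true = true
[3.1] NOT false = true
[3.2] NOT false = true
[3] true OR true OR false = true
[4.1] NOT true = false
[4] false OR false OR true = true
[5.1] NOT false = true
[5.2] NOT false = true
[5] true OR true = true
[6.2] NOT false = true
[6.3] NOT true = false
[6] false OR true OR false = true
[7.3] NOT true = false
[7] true OR false OR false = true
[root] true AND true AND true AND true AND true AND true AND true = true
Overall: true → cleared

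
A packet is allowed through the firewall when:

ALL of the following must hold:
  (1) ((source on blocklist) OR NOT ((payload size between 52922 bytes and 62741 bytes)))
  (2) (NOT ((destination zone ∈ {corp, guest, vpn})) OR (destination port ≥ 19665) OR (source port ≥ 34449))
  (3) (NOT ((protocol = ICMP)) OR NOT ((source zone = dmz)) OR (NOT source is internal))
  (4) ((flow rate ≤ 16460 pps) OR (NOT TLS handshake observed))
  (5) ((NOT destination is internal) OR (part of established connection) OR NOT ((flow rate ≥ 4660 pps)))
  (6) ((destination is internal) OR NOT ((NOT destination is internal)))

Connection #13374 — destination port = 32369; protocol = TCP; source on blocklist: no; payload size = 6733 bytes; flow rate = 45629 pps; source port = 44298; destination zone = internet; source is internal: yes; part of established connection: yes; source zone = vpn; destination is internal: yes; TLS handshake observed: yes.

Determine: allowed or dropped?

Dropped

Atomic conditions:
  source on blocklist: no → false
  payload size between 52922 bytes and 62741 bytes: 6733 in [52922, 62741] is false
  destination zone ∈ {corp, guest, vpn}: internet is not in the set → false
  destination port ≥ 19665: 32369 ≥ 19665 is true
  source port ≥ 34449: 44298 ≥ 34449 is true
  protocol = ICMP: TCP == ICMP is false
  source zone = dmz: vpn == dmz is false
  NOT source is internal: yes → false
  flow rate ≤ 16460 pps: 45629 ≤ 16460 is false
  NOT TLS handshake observed: yes → false
  NOT destination is internal: yes → false
  part of established connection: yes → true
  flow rate ≥ 4660 pps: 45629 ≥ 4660 is true
  destination is internal: yes → true
Combine:
[1.2] NOT false = true
[1] false OR true = true
[2.1] NOT false = true
[2] true OR true OR true = true
[3.1] NOT false = true
[3.2] NOT false = true
[3] true OR true OR false = true
[4] false OR false = false
[5.3] NOT true = false
[5] false OR true OR false = true
[6.2] NOT false = true
[6] true OR true = true
[root] true AND true AND true AND false AND true AND true = false
Overall: false → dropped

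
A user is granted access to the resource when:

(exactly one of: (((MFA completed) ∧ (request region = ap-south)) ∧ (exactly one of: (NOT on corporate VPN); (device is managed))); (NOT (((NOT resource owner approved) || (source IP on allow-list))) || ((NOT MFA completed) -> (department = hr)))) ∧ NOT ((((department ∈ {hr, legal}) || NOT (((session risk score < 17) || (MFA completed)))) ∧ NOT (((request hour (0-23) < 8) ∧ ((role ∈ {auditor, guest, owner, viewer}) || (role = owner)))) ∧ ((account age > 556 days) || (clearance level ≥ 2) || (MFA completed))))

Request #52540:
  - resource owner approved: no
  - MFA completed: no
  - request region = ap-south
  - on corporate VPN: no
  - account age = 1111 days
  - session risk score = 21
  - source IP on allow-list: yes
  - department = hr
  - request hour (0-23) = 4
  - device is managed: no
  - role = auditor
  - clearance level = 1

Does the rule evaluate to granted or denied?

Granted

Atomic conditions:
  MFA completed: no → false
  request region = ap-south: ap-south == ap-south is true
  NOT on corporate VPN: no → true
  device is managed: no → false
  NOT resource owner approved: no → true
  source IP on allow-list: yes → true
  NOT MFA completed: no → true
  department = hr: hr == hr is true
  department ∈ {hr, legal}: hr is in the set → true
  session risk score < 17: 21 < 17 is false
  request hour (0-23) < 8: 4 < 8 is true
  role ∈ {auditor, guest, owner, viewer}: auditor is in the set → true
  role = owner: auditor == owner is false
  account age > 556 days: 1111 > 556 is true
  clearance level ≥ 2: 1 ≥ 2 is false
Combine:
[1.1.1] false AND true = false
[1.1.2] exactly-one(true, false) = true
[1.1] false AND true = false
[1.2.1.1] true OR true = true
[1.2.1] NOT true = false
[1.2.2] true → true = true
[1.2] false OR true = true
[1] exactly-one(false, true) = true
[2.1.1.2.1] false OR false = false
[2.1.1.2] NOT false = true
[2.1.1] true OR true = true
[2.1.2.1.2] true OR false = true
[2.1.2.1] true AND true = true
[2.1.2] NOT true = false
[2.1.3] true OR false OR false = true
[2.1] true AND false AND true = false
[2] NOT false = true
[root] true AND true = true
Overall: true → granted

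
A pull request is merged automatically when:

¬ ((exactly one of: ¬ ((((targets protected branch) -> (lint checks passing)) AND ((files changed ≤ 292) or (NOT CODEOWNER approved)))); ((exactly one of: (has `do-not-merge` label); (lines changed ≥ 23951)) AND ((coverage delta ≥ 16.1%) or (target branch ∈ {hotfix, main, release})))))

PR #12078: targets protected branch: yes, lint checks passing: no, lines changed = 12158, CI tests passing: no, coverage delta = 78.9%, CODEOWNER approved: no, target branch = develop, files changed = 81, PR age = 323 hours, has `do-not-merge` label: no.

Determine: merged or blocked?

Blocked

Atomic conditions:
  targets protected branch: yes → true
  lint checks passing: no → false
  files changed ≤ 292: 81 ≤ 292 is true
  NOT CODEOWNER approved: no → true
  has `do-not-merge` label: no → false
  lines changed ≥ 23951: 12158 ≥ 23951 is false
  coverage delta ≥ 16.1%: 78.9 ≥ 16.1 is true
  target branch ∈ {hotfix, main, release}: develop is not in the set → false
Combine:
[1.1.1.1] true → false = false
[1.1.1.2] true OR true = true
[1.1.1] false AND true = false
[1.1] NOT false = true
[1.2.1] exactly-one(false, false) = false
[1.2.2] true OR false = true
[1.2] false AND true = false
[1] exactly-one(true, false) = true
[root] NOT true = false
Overall: false → blocked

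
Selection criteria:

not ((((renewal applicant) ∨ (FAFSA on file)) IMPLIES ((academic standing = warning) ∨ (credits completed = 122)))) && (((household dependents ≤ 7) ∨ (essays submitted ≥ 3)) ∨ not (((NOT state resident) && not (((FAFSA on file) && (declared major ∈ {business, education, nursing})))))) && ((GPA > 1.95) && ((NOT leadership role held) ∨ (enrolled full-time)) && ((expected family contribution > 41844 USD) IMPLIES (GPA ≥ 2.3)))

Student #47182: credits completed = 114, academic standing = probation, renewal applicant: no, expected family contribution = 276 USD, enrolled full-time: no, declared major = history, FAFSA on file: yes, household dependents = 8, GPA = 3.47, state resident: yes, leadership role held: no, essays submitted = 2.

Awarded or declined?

Awarded

Atomic conditions:
  renewal applicant: no → false
  FAFSA on file: yes → true
  academic standing = warning: probation == warning is false
  credits completed = 122: 114 == 122 is false
  household dependents ≤ 7: 8 ≤ 7 is false
  essays submitted ≥ 3: 2 ≥ 3 is false
  NOT state resident: yes → false
  declared major ∈ {business, education, nursing}: history is not in the set → false
  GPA > 1.95: 3.47 > 1.95 is true
  NOT leadership role held: no → true
  enrolled full-time: no → false
  expected family contribution > 41844 USD: 276 > 41844 is false
  GPA ≥ 2.3: 3.47 ≥ 2.3 is true
Combine:
[1.1.1] false OR true = true
[1.1.2] false OR false = false
[1.1] true → false = false
[1] NOT false = true
[2.1] false OR false = false
[2.2.1.2.1] true AND false = false
[2.2.1.2] NOT false = true
[2.2.1] false AND true = false
[2.2] NOT false = true
[2] false OR true = true
[3.2] true OR false = true
[3.3] false → true (antecedent false ⇒ implication holds) = true
[3] true AND true AND true = true
[root] true AND true AND true = true
Overall: true → awarded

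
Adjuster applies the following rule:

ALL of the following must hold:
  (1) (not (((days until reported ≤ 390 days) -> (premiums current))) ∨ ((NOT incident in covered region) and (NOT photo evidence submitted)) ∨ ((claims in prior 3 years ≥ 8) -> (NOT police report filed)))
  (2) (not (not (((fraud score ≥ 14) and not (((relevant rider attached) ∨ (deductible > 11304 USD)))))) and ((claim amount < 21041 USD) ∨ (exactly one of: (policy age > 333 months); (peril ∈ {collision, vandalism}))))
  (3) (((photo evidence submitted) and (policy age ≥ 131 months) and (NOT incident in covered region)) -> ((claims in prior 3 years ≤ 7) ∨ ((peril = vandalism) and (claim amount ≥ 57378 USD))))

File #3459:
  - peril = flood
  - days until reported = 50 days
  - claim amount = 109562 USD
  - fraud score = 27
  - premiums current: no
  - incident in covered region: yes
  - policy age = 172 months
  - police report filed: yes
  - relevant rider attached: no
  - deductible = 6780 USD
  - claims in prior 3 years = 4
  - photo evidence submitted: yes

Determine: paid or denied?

Denied

Atomic conditions:
  days until reported ≤ 390 days: 50 ≤ 390 is true
  premiums current: no → false
  NOT incident in covered region: yes → false
  NOT photo evidence submitted: yes → false
  claims in prior 3 years ≥ 8: 4 ≥ 8 is false
  NOT police report filed: yes → false
  fraud score ≥ 14: 27 ≥ 14 is true
  relevant rider attached: no → false
  deductible > 11304 USD: 6780 > 11304 is false
  claim amount < 21041 USD: 109562 < 21041 is false
  policy age > 333 months: 172 > 333 is false
  peril ∈ {collision, vandalism}: flood is not in the set → false
  photo evidence submitted: yes → true
  policy age ≥ 131 months: 172 ≥ 131 is true
  claims in prior 3 years ≤ 7: 4 ≤ 7 is true
  peril = vandalism: flood == vandalism is false
  claim amount ≥ 57378 USD: 109562 ≥ 57378 is true
Combine:
[1.1.1] true → false = false
[1.1] NOT false = true
[1.2] false AND false = false
[1.3] false → false (antecedent false ⇒ implication holds) = true
[1] true OR false OR true = true
[2.1.1.1.2.1] false OR false = false
[2.1.1.1.2] NOT false = true
[2.1.1.1] true AND true = true
[2.1.1] NOT true = false
[2.1] NOT false = true
[2.2.2] exactly-one(false, false) = false
[2.2] false OR false = false
[2] true AND false = false
[3.1] true AND true AND false = false
[3.2.2] false AND true = false
[3.2] true OR false = true
[3] false → true (antecedent false ⇒ implication holds) = true
[root] true AND false AND true = false
Overall: false → denied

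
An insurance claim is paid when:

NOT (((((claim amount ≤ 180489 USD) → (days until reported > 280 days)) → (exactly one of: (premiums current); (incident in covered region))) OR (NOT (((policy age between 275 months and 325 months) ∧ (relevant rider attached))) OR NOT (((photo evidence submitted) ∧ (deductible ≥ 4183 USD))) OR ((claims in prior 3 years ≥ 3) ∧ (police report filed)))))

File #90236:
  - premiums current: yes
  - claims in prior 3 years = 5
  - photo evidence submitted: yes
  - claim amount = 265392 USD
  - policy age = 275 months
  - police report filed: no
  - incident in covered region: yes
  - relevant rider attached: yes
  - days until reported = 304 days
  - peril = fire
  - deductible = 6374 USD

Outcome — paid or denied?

Paid

Atomic conditions:
  claim amount ≤ 180489 USD: 265392 ≤ 180489 is false
  days until reported > 280 days: 304 > 280 is true
  premiums current: yes → true
  incident in covered region: yes → true
  policy age between 275 months and 325 months: 275 in [275, 325] is true
  relevant rider attached: yes → true
  photo evidence submitted: yes → true
  deductible ≥ 4183 USD: 6374 ≥ 4183 is true
  claims in prior 3 years ≥ 3: 5 ≥ 3 is true
  police report filed: no → false
Combine:
[1.1.1] false → true (antecedent false ⇒ implication holds) = true
[1.1.2] exactly-one(true, true) = false
[1.1] true → false = false
[1.2.1.1] true AND true = true
[1.2.1] NOT true = false
[1.2.2.1] true AND true = true
[1.2.2] NOT true = false
[1.2.3] true AND false = false
[1.2] false OR false OR false = false
[1] false OR false = false
[root] NOT false = true
Overall: true → paid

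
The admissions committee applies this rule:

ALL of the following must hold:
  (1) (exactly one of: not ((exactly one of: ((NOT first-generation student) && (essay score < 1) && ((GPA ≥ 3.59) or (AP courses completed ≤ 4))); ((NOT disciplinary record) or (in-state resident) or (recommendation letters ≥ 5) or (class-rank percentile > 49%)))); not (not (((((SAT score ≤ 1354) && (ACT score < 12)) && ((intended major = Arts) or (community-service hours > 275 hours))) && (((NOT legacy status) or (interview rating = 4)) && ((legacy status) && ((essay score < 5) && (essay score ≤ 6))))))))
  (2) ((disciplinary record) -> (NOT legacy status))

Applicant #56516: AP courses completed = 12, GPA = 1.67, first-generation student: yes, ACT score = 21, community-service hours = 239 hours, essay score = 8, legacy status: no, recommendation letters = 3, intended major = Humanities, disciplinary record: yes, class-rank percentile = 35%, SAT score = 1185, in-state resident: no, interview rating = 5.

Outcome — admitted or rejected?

Admitted

Atomic conditions:
  NOT first-generation student: yes → false
  essay score < 1: 8 < 1 is false
  GPA ≥ 3.59: 1.67 ≥ 3.59 is false
  AP courses completed ≤ 4: 12 ≤ 4 is false
  NOT disciplinary record: yes → false
  in-state resident: no → false
  recommendation letters ≥ 5: 3 ≥ 5 is false
  class-rank percentile > 49%: 35 > 49 is false
  SAT score ≤ 1354: 1185 ≤ 1354 is true
  ACT score < 12: 21 < 12 is false
  intended major = Arts: Humanities == Arts is false
  community-service hours > 275 hours: 239 > 275 is false
  NOT legacy status: no → true
  interview rating = 4: 5 == 4 is false
  legacy status: no → false
  essay score < 5: 8 < 5 is false
  essay score ≤ 6: 8 ≤ 6 is false
  disciplinary record: yes → true
Combine:
[1.1.1.1.3] false OR false = false
[1.1.1.1] false AND false AND false = false
[1.1.1.2] false OR false OR false OR false = false
[1.1.1] exactly-one(false, false) = false
[1.1] NOT false = true
[1.2.1.1.1.1] true AND false = false
[1.2.1.1.1.2] false OR false = false
[1.2.1.1.1] false AND false = false
[1.2.1.1.2.1] true OR false = true
[1.2.1.1.2.2.2] false AND false = false
[1.2.1.1.2.2] false AND false = false
[1.2.1.1.2] true AND false = false
[1.2.1.1] false AND false = false
[1.2.1] NOT false = true
[1.2] NOT true = false
[1] exactly-one(true, false) = true
[2] true → true = true
[root] true AND true = true
Overall: true → admitted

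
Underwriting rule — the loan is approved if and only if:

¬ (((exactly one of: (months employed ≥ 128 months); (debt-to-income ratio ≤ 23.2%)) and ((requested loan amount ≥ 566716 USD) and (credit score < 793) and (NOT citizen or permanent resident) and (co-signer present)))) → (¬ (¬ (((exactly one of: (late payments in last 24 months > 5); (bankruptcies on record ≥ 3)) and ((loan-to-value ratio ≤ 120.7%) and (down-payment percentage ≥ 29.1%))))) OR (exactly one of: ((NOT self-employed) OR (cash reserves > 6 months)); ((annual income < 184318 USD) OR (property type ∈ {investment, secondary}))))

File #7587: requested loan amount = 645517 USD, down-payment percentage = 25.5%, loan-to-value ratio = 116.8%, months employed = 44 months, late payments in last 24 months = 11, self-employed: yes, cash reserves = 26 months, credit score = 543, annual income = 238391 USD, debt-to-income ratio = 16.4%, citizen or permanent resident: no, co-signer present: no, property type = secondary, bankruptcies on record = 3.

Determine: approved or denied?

Atomic conditions:
  months employed ≥ 128 months: 44 ≥ 128 is false
  debt-to-income ratio ≤ 23.2%: 16.4 ≤ 23.2 is true
  requested loan amount ≥ 566716 USD: 645517 ≥ 566716 is true
  credit score < 793: 543 < 793 is true
  NOT citizen or permanent resident: no → true
  co-signer present: no → false
  late payments in last 24 months > 5: 11 > 5 is true
  bankruptcies on record ≥ 3: 3 ≥ 3 is true
  loan-to-value ratio ≤ 120.7%: 116.8 ≤ 120.7 is true
  down-payment percentage ≥ 29.1%: 25.5 ≥ 29.1 is false
  NOT self-employed: yes → false
  cash reserves > 6 months: 26 > 6 is true
  annual income < 184318 USD: 238391 < 184318 is false
  property type ∈ {investment, secondary}: secondary is in the set → true
Combine:
[1.1.1] exactly-one(false, true) = true
[1.1.2] true AND true AND true AND false = false
[1.1] true AND false = false
[1] NOT false = true
[2.1.1.1.1] exactly-one(true, true) = false
[2.1.1.1.2] true AND false = false
[2.1.1.1] false AND false = false
[2.1.1] NOT false = true
[2.1] NOT true = false
[2.2.1] false OR true = true
[2.2.2] false OR true = true
[2.2] exactly-one(true, true) = false
[2] false OR false = false
[root] true → false = false
Overall: false → denied

Denied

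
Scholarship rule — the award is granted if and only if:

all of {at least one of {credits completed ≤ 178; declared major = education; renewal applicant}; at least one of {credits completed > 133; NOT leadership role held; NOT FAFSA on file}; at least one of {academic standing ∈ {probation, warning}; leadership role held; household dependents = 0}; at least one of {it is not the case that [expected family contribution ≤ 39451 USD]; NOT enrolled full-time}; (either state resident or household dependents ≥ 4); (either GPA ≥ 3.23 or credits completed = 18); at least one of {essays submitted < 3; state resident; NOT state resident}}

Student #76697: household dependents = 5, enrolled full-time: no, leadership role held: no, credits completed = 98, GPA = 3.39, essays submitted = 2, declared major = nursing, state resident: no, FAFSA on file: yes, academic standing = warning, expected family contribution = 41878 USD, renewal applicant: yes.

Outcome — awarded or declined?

Atomic conditions:
  credits completed ≤ 178: 98 ≤ 178 is true
  declared major = education: nursing == education is false
  renewal applicant: yes → true
  credits completed > 133: 98 > 133 is false
  NOT leadership role held: no → true
  NOT FAFSA on file: yes → false
  academic standing ∈ {probation, warning}: warning is in the set → true
  leadership role held: no → false
  household dependents = 0: 5 == 0 is false
  expected family contribution ≤ 39451 USD: 41878 ≤ 39451 is false
  NOT enrolled full-time: no → true
  state resident: no → false
  household dependents ≥ 4: 5 ≥ 4 is true
  GPA ≥ 3.23: 3.39 ≥ 3.23 is true
  credits completed = 18: 98 == 18 is false
  essays submitted < 3: 2 < 3 is true
  NOT state resident: no → true
Combine:
[1] true OR false OR true = true
[2] false OR true OR false = true
[3] true OR false OR false = true
[4.1] NOT false = true
[4] true OR true = true
[5] false OR true = true
[6] true OR false = true
[7] true OR false OR true = true
[root] true AND true AND true AND true AND true AND true AND true = true
Overall: true → awarded

Awarded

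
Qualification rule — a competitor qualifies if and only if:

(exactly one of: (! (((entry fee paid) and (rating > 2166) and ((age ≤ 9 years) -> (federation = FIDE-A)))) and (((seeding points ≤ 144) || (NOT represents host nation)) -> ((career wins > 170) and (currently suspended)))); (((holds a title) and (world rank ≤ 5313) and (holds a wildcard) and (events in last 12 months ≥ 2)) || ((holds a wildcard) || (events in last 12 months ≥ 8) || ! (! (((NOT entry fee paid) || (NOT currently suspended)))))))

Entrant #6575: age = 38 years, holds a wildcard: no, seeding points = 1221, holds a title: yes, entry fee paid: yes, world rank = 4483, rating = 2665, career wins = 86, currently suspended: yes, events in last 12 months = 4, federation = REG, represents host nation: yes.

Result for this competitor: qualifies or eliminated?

Eliminated

Atomic conditions:
  entry fee paid: yes → true
  rating > 2166: 2665 > 2166 is true
  age ≤ 9 years: 38 ≤ 9 is false
  federation = FIDE-A: REG == FIDE-A is false
  seeding points ≤ 144: 1221 ≤ 144 is false
  NOT represents host nation: yes → false
  career wins > 170: 86 > 170 is false
  currently suspended: yes → true
  holds a title: yes → true
  world rank ≤ 5313: 4483 ≤ 5313 is true
  holds a wildcard: no → false
  events in last 12 months ≥ 2: 4 ≥ 2 is true
  events in last 12 months ≥ 8: 4 ≥ 8 is false
  NOT entry fee paid: yes → false
  NOT currently suspended: yes → false
Combine:
[1.1.1.3] false → false (antecedent false ⇒ implication holds) = true
[1.1.1] true AND true AND true = true
[1.1] NOT true = false
[1.2.1] false OR false = false
[1.2.2] false AND true = false
[1.2] false → false (antecedent false ⇒ implication holds) = true
[1] false AND true = false
[2.1] true AND true AND false AND true = false
[2.2.3.1.1] false OR false = false
[2.2.3.1] NOT false = true
[2.2.3] NOT true = false
[2.2] false OR false OR false = false
[2] false OR false = false
[root] exactly-one(false, false) = false
Overall: false → eliminated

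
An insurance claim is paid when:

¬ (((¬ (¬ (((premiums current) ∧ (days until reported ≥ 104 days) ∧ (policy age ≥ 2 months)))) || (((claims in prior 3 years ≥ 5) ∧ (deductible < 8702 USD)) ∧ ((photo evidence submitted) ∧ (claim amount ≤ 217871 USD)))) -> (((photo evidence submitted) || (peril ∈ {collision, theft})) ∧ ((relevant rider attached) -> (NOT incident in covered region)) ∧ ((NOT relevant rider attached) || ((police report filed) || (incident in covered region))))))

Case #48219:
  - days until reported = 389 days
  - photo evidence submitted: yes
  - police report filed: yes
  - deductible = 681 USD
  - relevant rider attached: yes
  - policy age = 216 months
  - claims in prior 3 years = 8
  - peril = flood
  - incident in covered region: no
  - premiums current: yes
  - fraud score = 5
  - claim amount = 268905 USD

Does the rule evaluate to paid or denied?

Denied

Atomic conditions:
  premiums current: yes → true
  days until reported ≥ 104 days: 389 ≥ 104 is true
  policy age ≥ 2 months: 216 ≥ 2 is true
  claims in prior 3 years ≥ 5: 8 ≥ 5 is true
  deductible < 8702 USD: 681 < 8702 is true
  photo evidence submitted: yes → true
  claim amount ≤ 217871 USD: 268905 ≤ 217871 is false
  peril ∈ {collision, theft}: flood is not in the set → false
  relevant rider attached: yes → true
  NOT incident in covered region: no → true
  NOT relevant rider attached: yes → false
  police report filed: yes → true
  incident in covered region: no → false
Combine:
[1.1.1.1.1] true AND true AND true = true
[1.1.1.1] NOT true = false
[1.1.1] NOT false = true
[1.1.2.1] true AND true = true
[1.1.2.2] true AND false = false
[1.1.2] true AND false = false
[1.1] true OR false = true
[1.2.1] true OR false = true
[1.2.2] true → true = true
[1.2.3.2] true OR false = true
[1.2.3] false OR true = true
[1.2] true AND true AND true = true
[1] true → true = true
[root] NOT true = false
Overall: false → denied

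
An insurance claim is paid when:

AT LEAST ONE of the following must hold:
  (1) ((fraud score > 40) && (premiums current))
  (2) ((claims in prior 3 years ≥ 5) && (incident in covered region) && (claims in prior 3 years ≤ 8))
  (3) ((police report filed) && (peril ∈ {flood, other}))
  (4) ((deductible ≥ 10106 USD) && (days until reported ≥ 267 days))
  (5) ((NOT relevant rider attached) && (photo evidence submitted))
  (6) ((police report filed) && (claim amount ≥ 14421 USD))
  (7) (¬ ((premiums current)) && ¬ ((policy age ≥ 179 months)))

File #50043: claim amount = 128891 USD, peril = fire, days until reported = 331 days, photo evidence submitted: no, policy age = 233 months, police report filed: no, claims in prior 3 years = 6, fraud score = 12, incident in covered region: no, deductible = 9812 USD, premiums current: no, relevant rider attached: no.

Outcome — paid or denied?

Atomic conditions:
  fraud score > 40: 12 > 40 is false
  premiums current: no → false
  claims in prior 3 years ≥ 5: 6 ≥ 5 is true
  incident in covered region: no → false
  claims in prior 3 years ≤ 8: 6 ≤ 8 is true
  police report filed: no → false
  peril ∈ {flood, other}: fire is not in the set → false
  deductible ≥ 10106 USD: 9812 ≥ 10106 is false
  days until reported ≥ 267 days: 331 ≥ 267 is true
  NOT relevant rider attached: no → true
  photo evidence submitted: no → false
  claim amount ≥ 14421 USD: 128891 ≥ 14421 is true
  policy age ≥ 179 months: 233 ≥ 179 is true
Combine:
[1] false AND false = false
[2] true AND false AND true = false
[3] false AND false = false
[4] false AND true = false
[5] true AND false = false
[6] false AND true = false
[7.1] NOT false = true
[7.2] NOT true = false
[7] true AND false = false
[root] false OR false OR false OR false OR false OR false OR false = false
Overall: false → denied

Denied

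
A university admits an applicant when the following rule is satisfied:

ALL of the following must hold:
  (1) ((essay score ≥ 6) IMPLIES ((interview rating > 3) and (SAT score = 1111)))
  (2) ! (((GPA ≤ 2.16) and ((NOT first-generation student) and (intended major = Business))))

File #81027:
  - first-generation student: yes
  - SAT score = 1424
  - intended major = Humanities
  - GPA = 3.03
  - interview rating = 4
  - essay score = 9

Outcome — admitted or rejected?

Rejected

Atomic conditions:
  essay score ≥ 6: 9 ≥ 6 is true
  interview rating > 3: 4 > 3 is true
  SAT score = 1111: 1424 == 1111 is false
  GPA ≤ 2.16: 3.03 ≤ 2.16 is false
  NOT first-generation student: yes → false
  intended major = Business: Humanities == Business is false
Combine:
[1.2] true AND false = false
[1] true → false = false
[2.1.2] false AND false = false
[2.1] false AND false = false
[2] NOT false = true
[root] false AND true = false
Overall: false → rejected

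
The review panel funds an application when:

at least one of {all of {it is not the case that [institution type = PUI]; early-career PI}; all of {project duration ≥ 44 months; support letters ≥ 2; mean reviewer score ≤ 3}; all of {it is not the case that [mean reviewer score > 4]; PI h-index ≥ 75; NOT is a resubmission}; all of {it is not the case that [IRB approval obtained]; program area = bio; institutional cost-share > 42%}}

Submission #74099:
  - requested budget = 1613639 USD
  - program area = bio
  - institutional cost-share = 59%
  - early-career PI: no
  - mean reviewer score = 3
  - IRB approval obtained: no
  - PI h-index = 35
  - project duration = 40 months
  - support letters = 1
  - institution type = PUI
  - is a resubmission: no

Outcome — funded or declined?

Atomic conditions:
  institution type = PUI: PUI == PUI is true
  early-career PI: no → false
  project duration ≥ 44 months: 40 ≥ 44 is false
  support letters ≥ 2: 1 ≥ 2 is false
  mean reviewer score ≤ 3: 3 ≤ 3 is true
  mean reviewer score > 4: 3 > 4 is false
  PI h-index ≥ 75: 35 ≥ 75 is false
  NOT is a resubmission: no → true
  IRB approval obtained: no → false
  program area = bio: bio == bio is true
  institutional cost-share > 42%: 59 > 42 is true
Combine:
[1.1] NOT true = false
[1] false AND false = false
[2] false AND false AND true = false
[3.1] NOT false = true
[3] true AND false AND true = false
[4.1] NOT false = true
[4] true AND true AND true = true
[root] false OR false OR false OR true = true
Overall: true → funded

Funded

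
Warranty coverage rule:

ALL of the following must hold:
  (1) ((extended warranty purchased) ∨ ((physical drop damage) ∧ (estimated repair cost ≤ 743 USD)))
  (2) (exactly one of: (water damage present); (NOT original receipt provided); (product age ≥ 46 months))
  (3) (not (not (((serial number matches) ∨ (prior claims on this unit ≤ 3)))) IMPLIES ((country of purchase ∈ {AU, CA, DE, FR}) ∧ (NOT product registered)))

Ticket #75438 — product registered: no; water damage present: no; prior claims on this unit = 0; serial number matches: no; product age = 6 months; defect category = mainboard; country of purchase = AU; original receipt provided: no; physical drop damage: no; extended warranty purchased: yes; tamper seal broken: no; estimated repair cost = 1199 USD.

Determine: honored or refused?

Atomic conditions:
  extended warranty purchased: yes → true
  physical drop damage: no → false
  estimated repair cost ≤ 743 USD: 1199 ≤ 743 is false
  water damage present: no → false
  NOT original receipt provided: no → true
  product age ≥ 46 months: 6 ≥ 46 is false
  serial number matches: no → false
  prior claims on this unit ≤ 3: 0 ≤ 3 is true
  country of purchase ∈ {AU, CA, DE, FR}: AU is in the set → true
  NOT product registered: no → true
Combine:
[1.2] false AND false = false
[1] true OR false = true
[2] exactly-one(false, true, false) = true
[3.1.1.1] false OR true = true
[3.1.1] NOT true = false
[3.1] NOT false = true
[3.2] true AND true = true
[3] true → true = true
[root] true AND true AND true = true
Overall: true → honored

Honored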